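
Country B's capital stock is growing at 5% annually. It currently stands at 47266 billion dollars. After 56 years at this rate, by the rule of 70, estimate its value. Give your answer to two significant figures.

Doubling time ≈ 70/5 = 14.00 years.
56 years is 56/14.00 ≈ 4.00 doublings, a factor of 2^4.00 ≈ 16.00.
47266 × 16.00 ≈ 760000 billion dollars.

roughly 760000 billion dollars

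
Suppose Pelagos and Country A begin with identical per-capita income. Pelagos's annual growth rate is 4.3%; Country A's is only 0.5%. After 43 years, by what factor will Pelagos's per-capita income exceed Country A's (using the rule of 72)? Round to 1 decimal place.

Rate gap = 4.3% − 0.5% = 3.8 points.
The ratio doubles every 72/3.8 ≈ 18.95 years.
43/18.95 ≈ 2.27 doublings → ratio ≈ 2^2.27 ≈ 4.8.

roughly 4.8 times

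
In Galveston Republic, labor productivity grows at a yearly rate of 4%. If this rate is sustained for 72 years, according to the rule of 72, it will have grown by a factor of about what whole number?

At 4% one doubling takes ≈ 18.00 years; 72 years is 4 of them, so ×16.

16 times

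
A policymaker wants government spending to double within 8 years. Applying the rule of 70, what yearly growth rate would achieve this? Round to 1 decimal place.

70 / 8 ≈ 8.75, so about 8.8% per year.

roughly 8.8%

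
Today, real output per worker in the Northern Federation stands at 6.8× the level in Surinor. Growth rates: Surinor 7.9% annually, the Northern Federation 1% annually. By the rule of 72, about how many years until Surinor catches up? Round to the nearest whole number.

about 29 years

Surinor gains on the Northern Federation at 7.9% − 1% = 6.9 points a year.
At that relative rate the gap halves every 72/6.9 ≈ 10.43 years.
A 6.8× gap takes log₂(6.8) ≈ 2.77 halvings to close: 2.77 × 10.43 ≈ 29 years.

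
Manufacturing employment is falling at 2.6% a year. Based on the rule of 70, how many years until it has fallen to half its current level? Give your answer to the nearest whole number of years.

The rule works in reverse for decay: 70/2.6 ≈ 26.92 years to halve.

27 years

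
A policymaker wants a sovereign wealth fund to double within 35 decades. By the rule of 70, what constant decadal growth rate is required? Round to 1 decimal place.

about 2.0%

70 / 35 ≈ 2.00, so about 2.0% per decade.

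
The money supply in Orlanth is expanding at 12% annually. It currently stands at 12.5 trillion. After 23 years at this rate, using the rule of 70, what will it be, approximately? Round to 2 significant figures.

about 190 trillion

Doubling time ≈ 70/12 = 5.83 years.
23 years is 23/5.83 ≈ 3.95 doublings, a factor of 2^3.95 ≈ 15.45.
12.5 × 15.45 ≈ 190 trillion.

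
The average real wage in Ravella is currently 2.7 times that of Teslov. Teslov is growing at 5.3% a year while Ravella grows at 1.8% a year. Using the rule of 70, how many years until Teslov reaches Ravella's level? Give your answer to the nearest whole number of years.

Teslov gains on Ravella at 5.3% − 1.8% = 3.5 points a year.
At that relative rate the gap halves every 70/3.5 ≈ 20.00 years.
A 2.7 times gap takes log₂(2.7) ≈ 1.43 halvings to close: 1.43 × 20.00 ≈ 29 years.

29 years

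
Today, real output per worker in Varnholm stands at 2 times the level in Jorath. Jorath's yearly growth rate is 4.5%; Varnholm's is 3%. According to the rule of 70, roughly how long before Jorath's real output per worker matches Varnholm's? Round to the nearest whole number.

around 47 years

What matters is the difference: 1.5 pp.
Rule of 70 on the gap: the ratio halves every 70/1.5 ≈ 46.67 years.
A 2 times gap closes after 1 halving: 1 × 46.67 ≈ 47 years.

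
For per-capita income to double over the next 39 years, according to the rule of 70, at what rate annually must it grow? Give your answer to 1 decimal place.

1.8%

70 / 39 ≈ 1.79, so about 1.8% annually.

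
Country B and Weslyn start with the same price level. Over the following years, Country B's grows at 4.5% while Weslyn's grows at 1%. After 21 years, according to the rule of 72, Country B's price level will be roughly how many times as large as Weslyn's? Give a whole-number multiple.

Only the 3.5-point difference matters.
72/3.5 ≈ 20.57 years per doubling of the ratio; 21 years gives 1.02 doublings, so ≈ 2×.

about 2 times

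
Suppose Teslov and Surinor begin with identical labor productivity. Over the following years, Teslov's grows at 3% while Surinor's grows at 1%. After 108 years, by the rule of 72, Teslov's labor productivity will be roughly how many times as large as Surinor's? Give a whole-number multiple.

Teslov pulls ahead at 2 pp per year, so the ratio doubles every 72/2 ≈ 36.00 years.
In 108 years that's 3.00 doublings: 2^3.00 ≈ 8.

about 8 times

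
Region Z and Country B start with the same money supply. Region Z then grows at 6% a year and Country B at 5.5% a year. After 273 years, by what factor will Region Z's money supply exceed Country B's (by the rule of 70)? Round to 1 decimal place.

around 3.9 times

Rate gap = 6% − 5.5% = 0.5 points.
The ratio doubles every 70/0.5 ≈ 140.00 years.
273/140.00 ≈ 1.95 doublings → ratio ≈ 2^1.95 ≈ 3.9.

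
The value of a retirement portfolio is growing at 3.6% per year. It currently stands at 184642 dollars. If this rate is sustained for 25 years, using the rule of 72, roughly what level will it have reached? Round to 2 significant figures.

approximately 440000 dollars

Doubling time ≈ 72/3.6 = 20.00 years.
25 years is 25/20.00 ≈ 1.25 doublings, a factor of 2^1.25 ≈ 2.38.
184642 × 2.38 ≈ 440000 dollars.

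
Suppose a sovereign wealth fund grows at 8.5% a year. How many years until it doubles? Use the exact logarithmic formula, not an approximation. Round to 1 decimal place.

t = ln(2) / ln(1 + 0.085) = 0.6931 / 0.081580 ≈ 8.50.

8.5 years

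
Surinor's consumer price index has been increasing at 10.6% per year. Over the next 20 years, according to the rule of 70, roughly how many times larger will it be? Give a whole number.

around 8 times

Doubling time ≈ 70/10.6 = 6.60 years.
20/6.60 ≈ 3 doublings, so about 2^3 = 8×.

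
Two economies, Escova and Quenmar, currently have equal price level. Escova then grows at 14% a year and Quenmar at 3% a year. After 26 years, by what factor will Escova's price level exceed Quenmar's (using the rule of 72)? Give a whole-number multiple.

Rate gap = 14% − 3% = 11 points.
The ratio doubles every 72/11 ≈ 6.55 years.
26/6.55 ≈ 3.97 doublings → ratio ≈ 2^3.97 ≈ 16.

about 16 times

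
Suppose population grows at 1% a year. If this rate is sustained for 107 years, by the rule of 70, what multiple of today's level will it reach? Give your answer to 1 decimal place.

roughly 2.9 times

Doubles every ≈ 70.00 years (70/1).
107 years is 1.53 doublings; 2^1.53 ≈ 2.9×.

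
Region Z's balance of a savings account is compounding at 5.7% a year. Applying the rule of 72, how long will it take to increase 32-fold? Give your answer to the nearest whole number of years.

63 years

At 5.7% it doubles every 72/5.7 ≈ 12.63 years.
32× is 5 doublings, so 5 × 12.63 ≈ 63 years.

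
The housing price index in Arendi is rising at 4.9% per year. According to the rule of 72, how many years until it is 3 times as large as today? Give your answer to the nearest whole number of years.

One doubling takes 72/4.9 = 14.69 years.
3× is log₂ 3 ≈ 1.58 doublings, so ≈ 1.58 × 14.69 = 23 years.

approximately 23 years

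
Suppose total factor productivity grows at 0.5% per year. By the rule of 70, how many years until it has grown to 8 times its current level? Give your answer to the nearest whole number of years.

around 420 years

Doubling time ≈ 70/0.5 = 140.00 years.
Getting to 8× needs 3 doublings: 3 × 140.00 ≈ 420 years.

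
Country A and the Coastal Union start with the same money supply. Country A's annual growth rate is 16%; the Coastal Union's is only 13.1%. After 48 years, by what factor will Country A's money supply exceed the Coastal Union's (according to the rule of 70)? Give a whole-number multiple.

Country A pulls ahead at 2.9 pp per year, so the ratio doubles every 70/2.9 ≈ 24.14 years.
In 48 years that's 1.99 doublings: 2^1.99 ≈ 4.

≈ 4 times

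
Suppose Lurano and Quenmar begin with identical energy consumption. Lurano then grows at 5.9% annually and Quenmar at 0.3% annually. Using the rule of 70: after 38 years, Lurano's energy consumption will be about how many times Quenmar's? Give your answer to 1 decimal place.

roughly 8.2 times

Rate gap = 5.9% − 0.3% = 5.6 points.
The ratio doubles every 70/5.6 ≈ 12.50 years.
38/12.50 ≈ 3.04 doublings → ratio ≈ 2^3.04 ≈ 8.2.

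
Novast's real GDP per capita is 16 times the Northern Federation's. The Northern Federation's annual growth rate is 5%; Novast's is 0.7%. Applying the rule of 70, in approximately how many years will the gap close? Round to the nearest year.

approximately 65 years

the Northern Federation gains on Novast at 5% − 0.7% = 4.3 points a year.
At that relative rate the gap halves every 70/4.3 ≈ 16.28 years.
A 16 times gap closes after 4 halvings: 4 × 16.28 ≈ 65 years.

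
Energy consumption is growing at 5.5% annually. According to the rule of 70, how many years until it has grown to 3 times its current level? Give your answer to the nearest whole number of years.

One doubling takes 70/5.5 = 12.73 years.
3× is log₂ 3 ≈ 1.58 doublings, so ≈ 1.58 × 12.73 = 20 years.

around 20 years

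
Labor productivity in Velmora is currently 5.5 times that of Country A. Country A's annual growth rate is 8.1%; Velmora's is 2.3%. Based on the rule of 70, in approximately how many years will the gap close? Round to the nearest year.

The growth-rate gap is 8.1% − 2.3% = 5.8 percentage points.
So the ratio between them halves every 70/5.8 ≈ 12.07 years.
A 5.5 times gap takes log₂(5.5) ≈ 2.46 halvings to close: 2.46 × 12.07 ≈ 30 years.

30 years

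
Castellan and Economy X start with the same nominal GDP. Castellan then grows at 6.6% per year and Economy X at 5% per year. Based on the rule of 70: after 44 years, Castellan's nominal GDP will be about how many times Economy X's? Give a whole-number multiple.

Castellan pulls ahead at 1.6 pp per year, so the ratio doubles every 70/1.6 ≈ 43.75 years.
In 44 years that's 1.01 doublings: 2^1.01 ≈ 2.

around 2 times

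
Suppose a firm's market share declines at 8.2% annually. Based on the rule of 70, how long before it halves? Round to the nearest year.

9 years

Halving time ≈ 70 / 8.2 = 8.54 → 9 years.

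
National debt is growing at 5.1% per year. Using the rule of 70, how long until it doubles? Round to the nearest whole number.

roughly 14 years

70/5.1 ≈ 13.73, so it doubles roughly every 14 years.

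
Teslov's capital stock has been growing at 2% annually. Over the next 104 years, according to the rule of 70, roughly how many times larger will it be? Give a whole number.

around 8 times

70/2 ≈ 35.00 years per doubling.
104 years fits 3 doublings: 2^3 = 8.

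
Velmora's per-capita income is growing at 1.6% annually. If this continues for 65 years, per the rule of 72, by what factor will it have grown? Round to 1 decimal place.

approximately 2.7 times

Doubles every ≈ 45.00 years (72/1.6).
65 years is 1.44 doublings; 2^1.44 ≈ 2.7×.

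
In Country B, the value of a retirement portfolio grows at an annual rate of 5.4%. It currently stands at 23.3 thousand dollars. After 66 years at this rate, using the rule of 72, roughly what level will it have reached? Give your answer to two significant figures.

It doubles every 72/5.4 ≈ 13.33 years, so 66 years is 4.95 doublings.
2^4.95 ≈ 30.91; 23.3 × 30.91 ≈ 720 thousand dollars.

approximately 720 thousand dollars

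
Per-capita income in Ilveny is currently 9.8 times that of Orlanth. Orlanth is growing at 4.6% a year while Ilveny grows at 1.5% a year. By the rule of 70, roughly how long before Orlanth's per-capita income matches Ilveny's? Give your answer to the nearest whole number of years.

What matters is the difference: 3.1 pp.
Rule of 70 on the gap: the ratio halves every 70/3.1 ≈ 22.58 years.
A 9.8 times gap takes log₂(9.8) ≈ 3.29 halvings to close: 3.29 × 22.58 ≈ 74 years.

roughly 74 years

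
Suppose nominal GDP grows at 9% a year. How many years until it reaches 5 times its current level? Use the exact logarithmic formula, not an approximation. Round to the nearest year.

19 years

t = ln(5) / ln(1 + 0.09) = 1.6094 / 0.086178 ≈ 18.68.
≈ 19 years.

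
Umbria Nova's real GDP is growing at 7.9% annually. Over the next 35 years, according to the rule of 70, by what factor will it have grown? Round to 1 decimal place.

approximately 15.5 times

Doubles every ≈ 8.86 years (70/7.9).
35 years is 3.95 doublings; 2^3.95 ≈ 15.5×.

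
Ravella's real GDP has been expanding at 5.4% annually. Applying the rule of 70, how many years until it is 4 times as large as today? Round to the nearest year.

At 5.4% it doubles every 70/5.4 ≈ 12.96 years.
4× is 2 doublings, so 2 × 12.96 ≈ 26 years.

about 26 years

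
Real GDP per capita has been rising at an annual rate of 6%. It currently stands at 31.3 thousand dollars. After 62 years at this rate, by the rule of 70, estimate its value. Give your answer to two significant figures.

Doubling time ≈ 70/6 = 11.67 years.
62 years is 62/11.67 ≈ 5.31 doublings, a factor of 2^5.31 ≈ 39.67.
31.3 × 39.67 ≈ 1200 thousand dollars.

1200 thousand dollars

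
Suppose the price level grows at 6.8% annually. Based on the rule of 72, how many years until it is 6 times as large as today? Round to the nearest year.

At 6.8% it doubles every 72/6.8 ≈ 10.59 years.
6× is log₂ 6 ≈ 2.58 doublings, so ≈ 2.58 × 10.59 = 27 years.

27 years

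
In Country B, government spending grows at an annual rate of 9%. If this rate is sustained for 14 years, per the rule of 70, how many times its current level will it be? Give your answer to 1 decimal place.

approximately 3.5 times

Doubling time ≈ 70/9 = 7.78 years.
14 years / 7.78 ≈ 1.80 doublings → factor 2^1.80 ≈ 3.5.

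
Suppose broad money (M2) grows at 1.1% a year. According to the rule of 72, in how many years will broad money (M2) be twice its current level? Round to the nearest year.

around 65 years

72/1.1 ≈ 65.45, so it doubles roughly every 65 years.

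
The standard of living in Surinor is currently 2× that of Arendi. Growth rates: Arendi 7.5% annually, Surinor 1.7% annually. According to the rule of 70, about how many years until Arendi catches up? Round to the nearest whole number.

Arendi gains on Surinor at 7.5% − 1.7% = 5.8 points a year.
At that relative rate the gap halves every 70/5.8 ≈ 12.07 years.
A 2× gap closes after 1 halving: 1 × 12.07 ≈ 12 years.

approximately 12 years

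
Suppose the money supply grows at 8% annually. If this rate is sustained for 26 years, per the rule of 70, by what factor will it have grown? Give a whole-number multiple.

Doubling time ≈ 70/8 = 8.75 years.
26/8.75 ≈ 3 doublings, so about 2^3 = 8×.

approximately 8 times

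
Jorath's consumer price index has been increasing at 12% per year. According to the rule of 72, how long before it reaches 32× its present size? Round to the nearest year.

Doubling time ≈ 72/12 = 6.00 years.
32× is 5 doublings, so 5 × 6.00 ≈ 30 years.

approximately 30 years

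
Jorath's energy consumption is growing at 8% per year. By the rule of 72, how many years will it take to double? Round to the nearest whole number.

≈ 9 years

72/8 ≈ 9.00, so it doubles roughly every 9 years.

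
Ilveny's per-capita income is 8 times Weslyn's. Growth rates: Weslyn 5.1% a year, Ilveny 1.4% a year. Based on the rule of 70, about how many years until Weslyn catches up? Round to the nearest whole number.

The growth-rate gap is 5.1% − 1.4% = 3.7 percentage points.
So the ratio between them halves every 70/3.7 ≈ 18.92 years.
An 8 times gap closes after 3 halvings: 3 × 18.92 ≈ 57 years.

around 57 years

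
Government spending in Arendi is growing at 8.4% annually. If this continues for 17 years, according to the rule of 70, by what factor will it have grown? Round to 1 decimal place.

about 4.1 times

Doubling time ≈ 70/8.4 = 8.33 years.
17 years / 8.33 ≈ 2.04 doublings → factor 2^2.04 ≈ 4.1.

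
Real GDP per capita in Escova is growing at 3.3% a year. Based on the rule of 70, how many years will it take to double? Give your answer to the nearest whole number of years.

around 21 years

At 3.3%, doubling takes about 70/3.3 = 21.21 years.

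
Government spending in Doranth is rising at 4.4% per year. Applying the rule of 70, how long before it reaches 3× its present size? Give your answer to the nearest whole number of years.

about 25 years

At 4.4% it doubles every 70/4.4 ≈ 15.91 years.
3× is log₂ 3 ≈ 1.58 doublings, so ≈ 1.58 × 15.91 = 25 years.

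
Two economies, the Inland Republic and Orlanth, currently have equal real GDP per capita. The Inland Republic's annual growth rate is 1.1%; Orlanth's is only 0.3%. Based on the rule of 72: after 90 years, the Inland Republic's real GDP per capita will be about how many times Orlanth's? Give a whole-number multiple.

the Inland Republic pulls ahead at 0.8 pp per year, so the ratio doubles every 72/0.8 ≈ 90.00 years.
In 90 years that's 1.00 doublings: 2^1.00 ≈ 2.

roughly 2 times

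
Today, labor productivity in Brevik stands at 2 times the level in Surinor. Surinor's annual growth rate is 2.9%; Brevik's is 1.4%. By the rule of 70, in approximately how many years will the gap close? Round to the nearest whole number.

around 47 years

Surinor gains on Brevik at 2.9% − 1.4% = 1.5 points a year.
At that relative rate the gap halves every 70/1.5 ≈ 46.67 years.
A 2 times gap closes after 1 halving: 1 × 46.67 ≈ 47 years.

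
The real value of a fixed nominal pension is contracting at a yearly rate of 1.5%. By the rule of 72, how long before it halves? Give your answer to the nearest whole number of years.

around 48 years

Halving time ≈ 72 / 1.5 = 48.00 → 48 years.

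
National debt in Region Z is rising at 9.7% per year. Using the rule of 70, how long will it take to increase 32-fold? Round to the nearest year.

≈ 36 years

Doubling time ≈ 70/9.7 = 7.22 years.
32× is 5 doublings, so 5 × 7.22 ≈ 36 years.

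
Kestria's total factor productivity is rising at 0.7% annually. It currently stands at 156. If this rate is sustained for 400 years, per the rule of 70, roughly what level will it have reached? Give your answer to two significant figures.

roughly 2500

Doubling time ≈ 70/0.7 = 100.00 years.
400 years is 400/100.00 ≈ 4.00 doublings, a factor of 2^4.00 ≈ 16.00.
156 × 16.00 ≈ 2500.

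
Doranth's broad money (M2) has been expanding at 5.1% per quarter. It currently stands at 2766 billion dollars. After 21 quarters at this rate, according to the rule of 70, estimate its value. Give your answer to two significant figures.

Doubling time ≈ 70/5.1 = 13.73 quarters.
21 quarters is 21/13.73 ≈ 1.53 doublings, a factor of 2^1.53 ≈ 2.89.
2766 × 2.89 ≈ 8000 billion dollars.

roughly 8000 billion dollars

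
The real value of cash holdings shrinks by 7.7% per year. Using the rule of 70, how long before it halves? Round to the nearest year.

The rule works in reverse for decay: 70/7.7 ≈ 9.09 years to halve.

9 years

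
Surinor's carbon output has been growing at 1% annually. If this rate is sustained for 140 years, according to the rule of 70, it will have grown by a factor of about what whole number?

around 4 times

Doubling time ≈ 70/1 = 70.00 years.
140/70.00 ≈ 2 doublings, so about 2^2 = 4×.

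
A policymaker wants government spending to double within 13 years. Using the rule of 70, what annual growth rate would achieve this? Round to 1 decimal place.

about 5.4%

70 / 13 ≈ 5.38, so about 5.4% a year.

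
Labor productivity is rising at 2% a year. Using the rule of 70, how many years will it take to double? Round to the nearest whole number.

approximately 35 years

Doubling time ≈ 70 / 2 = 35.00 years.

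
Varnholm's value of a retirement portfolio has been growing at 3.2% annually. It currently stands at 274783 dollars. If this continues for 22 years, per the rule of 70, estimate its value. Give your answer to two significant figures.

about 550000 dollars

Doubling time ≈ 70/3.2 = 21.88 years.
22 years is 22/21.88 ≈ 1.01 doublings, a factor of 2^1.01 ≈ 2.01.
274783 × 2.01 ≈ 550000 dollars.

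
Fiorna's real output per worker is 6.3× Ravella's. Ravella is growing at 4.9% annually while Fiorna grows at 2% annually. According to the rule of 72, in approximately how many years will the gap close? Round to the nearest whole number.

about 66 years

What matters is the difference: 2.9 pp.
Rule of 72 on the gap: the ratio halves every 72/2.9 ≈ 24.83 years.
A 6.3× gap takes log₂(6.3) ≈ 2.66 halvings to close: 2.66 × 24.83 ≈ 66 years.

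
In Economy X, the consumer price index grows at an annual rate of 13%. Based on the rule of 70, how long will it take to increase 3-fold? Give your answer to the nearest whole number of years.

One doubling takes 70/13 = 5.38 years.
3× is log₂ 3 ≈ 1.58 doublings, so ≈ 1.58 × 5.38 = 9 years.

about 9 years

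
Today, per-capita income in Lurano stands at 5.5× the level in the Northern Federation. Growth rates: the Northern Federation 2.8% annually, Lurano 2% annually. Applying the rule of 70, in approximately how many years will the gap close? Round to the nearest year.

≈ 215 years

What matters is the difference: 0.8 pp.
Rule of 70 on the gap: the ratio halves every 70/0.8 ≈ 87.50 years.
A 5.5× gap takes log₂(5.5) ≈ 2.46 halvings to close: 2.46 × 87.50 ≈ 215 years.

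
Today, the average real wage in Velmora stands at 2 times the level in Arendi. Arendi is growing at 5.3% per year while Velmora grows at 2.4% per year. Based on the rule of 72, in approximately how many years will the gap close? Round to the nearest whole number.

What matters is the difference: 2.9 pp.
Rule of 72 on the gap: the ratio halves every 72/2.9 ≈ 24.83 years.
A 2 times gap closes after 1 halving: 1 × 24.83 ≈ 25 years.

25 years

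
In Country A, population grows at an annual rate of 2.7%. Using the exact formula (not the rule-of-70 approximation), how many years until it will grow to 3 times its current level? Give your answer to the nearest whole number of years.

41 years

t = ln(3) / ln(1 + 0.027) = 1.0986 / 0.026642 ≈ 41.24.
≈ 41 years.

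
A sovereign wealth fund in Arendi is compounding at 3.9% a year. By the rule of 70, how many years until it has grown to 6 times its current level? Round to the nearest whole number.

46 years

At 3.9% it doubles every 70/3.9 ≈ 17.95 years.
Reaching 6× takes log₂(6) ≈ 2.58 doublings.
2.58 × 17.95 ≈ 46 years.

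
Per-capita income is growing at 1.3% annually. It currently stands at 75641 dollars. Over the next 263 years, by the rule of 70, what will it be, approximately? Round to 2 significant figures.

It doubles every 70/1.3 ≈ 53.85 years, so 263 years is 4.88 doublings.
2^4.88 ≈ 29.45; 75641 × 29.45 ≈ 2200000 dollars.

≈ 2200000 dollars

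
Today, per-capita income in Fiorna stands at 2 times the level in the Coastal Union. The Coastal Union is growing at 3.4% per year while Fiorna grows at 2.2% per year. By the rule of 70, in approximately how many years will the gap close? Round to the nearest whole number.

the Coastal Union gains on Fiorna at 3.4% − 2.2% = 1.2 points a year.
At that relative rate the gap halves every 70/1.2 ≈ 58.33 years.
A 2 times gap closes after 1 halving: 1 × 58.33 ≈ 58 years.

58 years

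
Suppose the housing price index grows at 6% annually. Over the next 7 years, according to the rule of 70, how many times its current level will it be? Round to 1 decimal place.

Doubles every ≈ 11.67 years (70/6).
7 years is 0.60 doublings; 2^0.60 ≈ 1.5×.

≈ 1.5 times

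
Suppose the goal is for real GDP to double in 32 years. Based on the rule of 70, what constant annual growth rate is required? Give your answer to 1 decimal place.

about 2.2%

70 / 32 ≈ 2.19, so about 2.2% a year.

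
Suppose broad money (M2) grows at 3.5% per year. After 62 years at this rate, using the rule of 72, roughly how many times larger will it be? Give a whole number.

72/3.5 ≈ 20.57 years per doubling.
62 years fits 3 doublings: 2^3 = 8.

around 8 times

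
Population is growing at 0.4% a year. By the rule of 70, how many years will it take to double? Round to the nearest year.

175 years

Doubling time ≈ 70 / 0.4 = 175.00 years.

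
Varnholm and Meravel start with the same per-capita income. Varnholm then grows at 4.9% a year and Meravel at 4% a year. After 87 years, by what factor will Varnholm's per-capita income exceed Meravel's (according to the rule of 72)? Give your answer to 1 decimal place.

Varnholm pulls ahead at 0.9 pp per year, so the ratio doubles every 72/0.9 ≈ 80.00 years.
In 87 years that's 1.09 doublings: 2^1.09 ≈ 2.1.

≈ 2.1 times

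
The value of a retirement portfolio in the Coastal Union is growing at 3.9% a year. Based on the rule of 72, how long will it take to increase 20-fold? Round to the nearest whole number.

One doubling takes 72/3.9 = 18.46 years.
Reaching 20× takes log₂(20) ≈ 4.32 doublings.
4.32 × 18.46 ≈ 80 years.

around 80 years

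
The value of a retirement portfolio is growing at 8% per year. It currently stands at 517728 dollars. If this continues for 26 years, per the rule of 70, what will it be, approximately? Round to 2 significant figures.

around 4100000 dollars

Doubling time ≈ 70/8 = 8.75 years.
26 years is 26/8.75 ≈ 2.97 doublings, a factor of 2^2.97 ≈ 7.84.
517728 × 7.84 ≈ 4100000 dollars.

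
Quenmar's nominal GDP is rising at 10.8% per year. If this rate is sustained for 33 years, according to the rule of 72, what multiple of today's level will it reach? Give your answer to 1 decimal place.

Doubles every ≈ 6.67 years (72/10.8).
33 years is 4.95 doublings; 2^4.95 ≈ 30.9×.

roughly 30.9 times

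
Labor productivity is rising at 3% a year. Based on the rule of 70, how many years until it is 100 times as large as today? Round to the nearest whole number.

≈ 155 years

One doubling takes 70/3 = 23.33 years.
100× is log₂ 100 ≈ 6.64 doublings, so ≈ 6.64 × 23.33 = 155 years.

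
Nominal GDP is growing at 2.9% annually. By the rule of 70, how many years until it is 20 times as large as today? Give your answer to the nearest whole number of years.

≈ 104 years

At 2.9% it doubles every 70/2.9 ≈ 24.14 years.
Reaching 20× takes log₂(20) ≈ 4.32 doublings.
4.32 × 24.14 ≈ 104 years.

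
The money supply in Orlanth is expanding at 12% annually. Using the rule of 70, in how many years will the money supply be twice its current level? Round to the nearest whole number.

70/12 ≈ 5.83, so it doubles roughly every 6 years.

≈ 6 years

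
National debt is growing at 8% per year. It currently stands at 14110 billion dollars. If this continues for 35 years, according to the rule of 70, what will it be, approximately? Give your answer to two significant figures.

Doubling time ≈ 70/8 = 8.75 years.
35 years is 35/8.75 ≈ 4.00 doublings, a factor of 2^4.00 ≈ 16.00.
14110 × 16.00 ≈ 230000 billion dollars.

about 230000 billion dollars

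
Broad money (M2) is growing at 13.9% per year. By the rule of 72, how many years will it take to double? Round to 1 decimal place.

≈ 5.2 years

Doubling time ≈ 72 / 13.9 = 5.18 years.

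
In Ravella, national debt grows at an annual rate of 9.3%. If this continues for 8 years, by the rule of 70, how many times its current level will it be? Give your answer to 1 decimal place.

Doubles every ≈ 7.53 years (70/9.3).
8 years is 1.06 doublings; 2^1.06 ≈ 2.1×.

about 2.1 times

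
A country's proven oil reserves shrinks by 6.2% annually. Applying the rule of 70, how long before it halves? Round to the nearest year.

≈ 11 years

Falling at 6.2%, it halves about every 70/6.2 = 11.29 years.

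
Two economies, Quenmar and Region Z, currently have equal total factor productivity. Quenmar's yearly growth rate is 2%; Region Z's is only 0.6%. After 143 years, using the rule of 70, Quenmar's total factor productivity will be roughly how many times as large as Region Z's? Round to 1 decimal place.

≈ 7.3 times

Quenmar pulls ahead at 1.4 pp per year, so the ratio doubles every 70/1.4 ≈ 50.00 years.
In 143 years that's 2.86 doublings: 2^2.86 ≈ 7.3.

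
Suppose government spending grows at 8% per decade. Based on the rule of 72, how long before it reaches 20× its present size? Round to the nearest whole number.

approximately 39 decades

Doubling time ≈ 72/8 = 9.00 decades.
Reaching 20× takes log₂(20) ≈ 4.32 doublings.
4.32 × 9.00 ≈ 39 decades.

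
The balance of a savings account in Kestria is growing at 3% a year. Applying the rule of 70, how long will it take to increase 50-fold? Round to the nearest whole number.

around 132 years

At 3% it doubles every 70/3 ≈ 23.33 years.
Reaching 50× takes log₂(50) ≈ 5.64 doublings.
5.64 × 23.33 ≈ 132 years.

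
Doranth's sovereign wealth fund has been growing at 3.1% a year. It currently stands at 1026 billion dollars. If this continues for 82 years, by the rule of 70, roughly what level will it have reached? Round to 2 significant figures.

≈ 13000 billion dollars

It doubles every 70/3.1 ≈ 22.58 years, so 82 years is 3.63 doublings.
2^3.63 ≈ 12.38; 1026 × 12.38 ≈ 13000 billion dollars.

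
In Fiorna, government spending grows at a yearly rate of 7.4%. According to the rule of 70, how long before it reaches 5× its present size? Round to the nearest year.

about 22 years

Doubling time ≈ 70/7.4 = 9.46 years.
5× is log₂ 5 ≈ 2.32 doublings, so ≈ 2.32 × 9.46 = 22 years.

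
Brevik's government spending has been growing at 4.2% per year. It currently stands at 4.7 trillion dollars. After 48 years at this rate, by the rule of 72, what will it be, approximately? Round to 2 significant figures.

Doubling time ≈ 72/4.2 = 17.14 years.
48 years is 48/17.14 ≈ 2.80 doublings, a factor of 2^2.80 ≈ 6.96.
4.7 × 6.96 ≈ 33 trillion dollars.

about 33 trillion dollars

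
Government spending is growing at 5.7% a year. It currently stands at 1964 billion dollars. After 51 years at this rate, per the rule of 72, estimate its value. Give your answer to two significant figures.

around 32000 billion dollars

It doubles every 72/5.7 ≈ 12.63 years, so 51 years is 4.04 doublings.
2^4.04 ≈ 16.45; 1964 × 16.45 ≈ 32000 billion dollars.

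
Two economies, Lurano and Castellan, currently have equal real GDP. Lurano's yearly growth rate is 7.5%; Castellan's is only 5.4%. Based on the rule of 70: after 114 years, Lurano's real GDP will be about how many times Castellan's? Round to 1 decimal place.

Rate gap = 7.5% − 5.4% = 2.1 points.
The ratio doubles every 70/2.1 ≈ 33.33 years.
114/33.33 ≈ 3.42 doublings → ratio ≈ 2^3.42 ≈ 10.7.

approximately 10.7 times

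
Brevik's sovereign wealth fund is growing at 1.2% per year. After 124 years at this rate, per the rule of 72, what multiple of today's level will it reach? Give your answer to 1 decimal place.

Doubling time ≈ 72/1.2 = 60.00 years.
124 years / 60.00 ≈ 2.07 doublings → factor 2^2.07 ≈ 4.2.

roughly 4.2 times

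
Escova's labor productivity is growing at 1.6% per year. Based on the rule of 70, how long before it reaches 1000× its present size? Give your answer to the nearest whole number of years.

approximately 436 years

Doubling time ≈ 70/1.6 = 43.75 years.
1000× is log₂ 1000 ≈ 9.97 doublings, so ≈ 9.97 × 43.75 = 436 years.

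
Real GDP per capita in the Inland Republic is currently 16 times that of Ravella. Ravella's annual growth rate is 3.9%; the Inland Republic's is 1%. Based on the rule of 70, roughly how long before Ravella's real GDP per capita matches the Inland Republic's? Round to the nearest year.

The growth-rate gap is 3.9% − 1% = 2.9 percentage points.
So the ratio between them halves every 70/2.9 ≈ 24.14 years.
A 16 times gap closes after 4 halvings: 4 × 24.14 ≈ 97 years.

around 97 years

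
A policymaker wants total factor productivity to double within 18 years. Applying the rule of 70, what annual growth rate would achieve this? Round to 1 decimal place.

3.9%

70 / 18 ≈ 3.89, so about 3.9% a year.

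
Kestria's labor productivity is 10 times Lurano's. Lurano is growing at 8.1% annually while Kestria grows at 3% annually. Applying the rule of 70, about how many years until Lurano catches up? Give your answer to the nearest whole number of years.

What matters is the difference: 5.1 pp.
Rule of 70 on the gap: the ratio halves every 70/5.1 ≈ 13.73 years.
A 10 times gap takes log₂(10) ≈ 3.32 halvings to close: 3.32 × 13.73 ≈ 46 years.

about 46 years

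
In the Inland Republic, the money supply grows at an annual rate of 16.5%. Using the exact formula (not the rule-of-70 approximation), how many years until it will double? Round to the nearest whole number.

t = ln(2) / ln(1 + 0.165) = 0.6931 / 0.152721 ≈ 4.54.
≈ 5 years.

5 years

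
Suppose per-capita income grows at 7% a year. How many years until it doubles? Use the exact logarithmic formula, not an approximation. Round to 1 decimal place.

t = ln(2) / ln(1 + 0.07) = 0.6931 / 0.067659 ≈ 10.24.

10.2 years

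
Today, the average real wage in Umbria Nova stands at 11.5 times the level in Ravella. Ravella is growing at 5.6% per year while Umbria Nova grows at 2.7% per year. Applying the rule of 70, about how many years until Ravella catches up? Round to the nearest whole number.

Ravella gains on Umbria Nova at 5.6% − 2.7% = 2.9 points a year.
At that relative rate the gap halves every 70/2.9 ≈ 24.14 years.
An 11.5 times gap takes log₂(11.5) ≈ 3.52 halvings to close: 3.52 × 24.14 ≈ 85 years.

roughly 85 years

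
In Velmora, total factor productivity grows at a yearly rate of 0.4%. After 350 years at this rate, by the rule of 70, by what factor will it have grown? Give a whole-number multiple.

Doubling time ≈ 70/0.4 = 175.00 years.
350/175.00 ≈ 2 doublings, so about 2^2 = 4×.

about 4 times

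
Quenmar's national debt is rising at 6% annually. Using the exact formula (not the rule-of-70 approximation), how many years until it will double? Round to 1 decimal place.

11.9 years

t = ln(2) / ln(1 + 0.06) = 0.6931 / 0.058269 ≈ 11.89.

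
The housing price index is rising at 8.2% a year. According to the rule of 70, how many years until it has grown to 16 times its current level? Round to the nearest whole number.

around 34 years

One doubling takes 70/8.2 = 8.54 years.
16× is 4 doublings, so 4 × 8.54 ≈ 34 years.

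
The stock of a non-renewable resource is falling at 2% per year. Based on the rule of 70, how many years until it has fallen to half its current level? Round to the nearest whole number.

roughly 35 years

Halving time ≈ 70 / 2 = 35.00 → 35 years.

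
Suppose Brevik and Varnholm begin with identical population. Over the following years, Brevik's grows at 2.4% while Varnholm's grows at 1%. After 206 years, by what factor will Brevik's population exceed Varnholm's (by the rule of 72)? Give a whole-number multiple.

around 16 times

Brevik pulls ahead at 1.4 pp per year, so the ratio doubles every 72/1.4 ≈ 51.43 years.
In 206 years that's 4.01 doublings: 2^4.01 ≈ 16.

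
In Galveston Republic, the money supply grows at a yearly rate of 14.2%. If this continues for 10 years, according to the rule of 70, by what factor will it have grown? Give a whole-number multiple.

roughly 4 times

At 14.2% one doubling takes ≈ 4.93 years; 10 years is 2 of them, so ×4.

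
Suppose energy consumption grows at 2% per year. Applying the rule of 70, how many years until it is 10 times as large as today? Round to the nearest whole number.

around 116 years

One doubling takes 70/2 = 35.00 years.
10× is log₂ 10 ≈ 3.32 doublings, so ≈ 3.32 × 35.00 = 116 years.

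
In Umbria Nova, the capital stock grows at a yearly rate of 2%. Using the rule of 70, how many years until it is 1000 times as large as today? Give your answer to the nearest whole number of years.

Doubling time ≈ 70/2 = 35.00 years.
Reaching 1000× takes log₂(1000) ≈ 9.97 doublings.
9.97 × 35.00 ≈ 349 years.

≈ 349 years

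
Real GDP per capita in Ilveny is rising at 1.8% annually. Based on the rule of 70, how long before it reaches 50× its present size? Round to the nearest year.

around 219 years

Doubling time ≈ 70/1.8 = 38.89 years.
Reaching 50× takes log₂(50) ≈ 5.64 doublings.
5.64 × 38.89 ≈ 219 years.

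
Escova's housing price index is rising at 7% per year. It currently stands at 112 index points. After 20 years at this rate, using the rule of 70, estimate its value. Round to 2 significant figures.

Doubling time ≈ 70/7 = 10.00 years.
20 years is 20/10.00 ≈ 2.00 doublings, a factor of 2^2.00 ≈ 4.00.
112 × 4.00 ≈ 450 index points.

≈ 450 index points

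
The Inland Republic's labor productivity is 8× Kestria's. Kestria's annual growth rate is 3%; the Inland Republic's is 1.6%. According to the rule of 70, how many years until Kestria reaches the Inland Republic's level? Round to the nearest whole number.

around 150 years

What matters is the difference: 1.4 pp.
Rule of 70 on the gap: the ratio halves every 70/1.4 ≈ 50.00 years.
An 8× gap closes after 3 halvings: 3 × 50.00 ≈ 150 years.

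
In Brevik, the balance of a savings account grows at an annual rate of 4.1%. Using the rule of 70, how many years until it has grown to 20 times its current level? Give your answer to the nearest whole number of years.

74 years

Doubling time ≈ 70/4.1 = 17.07 years.
20× is log₂ 20 ≈ 4.32 doublings, so ≈ 4.32 × 17.07 = 74 years.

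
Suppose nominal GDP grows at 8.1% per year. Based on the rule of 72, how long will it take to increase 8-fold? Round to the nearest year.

about 27 years

One doubling takes 72/8.1 = 8.89 years.
Getting to 8× needs 3 doublings: 3 × 8.89 ≈ 27 years.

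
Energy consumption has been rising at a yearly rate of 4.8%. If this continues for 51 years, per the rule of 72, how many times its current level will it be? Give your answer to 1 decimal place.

Doubling time ≈ 72/4.8 = 15.00 years.
51 years / 15.00 ≈ 3.40 doublings → factor 2^3.40 ≈ 10.6.

around 10.6 times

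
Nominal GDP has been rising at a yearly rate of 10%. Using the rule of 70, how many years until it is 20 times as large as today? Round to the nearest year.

roughly 30 years

One doubling takes 70/10 = 7.00 years.
20× is log₂ 20 ≈ 4.32 doublings, so ≈ 4.32 × 7.00 = 30 years.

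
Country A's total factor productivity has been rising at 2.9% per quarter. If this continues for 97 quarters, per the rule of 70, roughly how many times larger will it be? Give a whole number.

Doubling time ≈ 70/2.9 = 24.14 quarters.
97/24.14 ≈ 4 doublings, so about 2^4 = 16×.

about 16 times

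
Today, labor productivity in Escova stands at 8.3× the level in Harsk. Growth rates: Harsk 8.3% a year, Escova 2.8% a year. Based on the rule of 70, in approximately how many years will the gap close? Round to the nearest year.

What matters is the difference: 5.5 pp.
Rule of 70 on the gap: the ratio halves every 70/5.5 ≈ 12.73 years.
An 8.3× gap takes log₂(8.3) ≈ 3.05 halvings to close: 3.05 × 12.73 ≈ 39 years.

around 39 years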